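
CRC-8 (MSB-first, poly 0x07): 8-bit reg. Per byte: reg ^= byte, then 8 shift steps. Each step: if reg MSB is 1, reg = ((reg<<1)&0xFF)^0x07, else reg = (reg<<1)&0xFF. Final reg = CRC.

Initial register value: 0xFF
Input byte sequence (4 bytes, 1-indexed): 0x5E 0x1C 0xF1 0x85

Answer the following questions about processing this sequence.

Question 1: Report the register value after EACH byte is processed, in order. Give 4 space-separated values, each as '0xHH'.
0x6E 0x59 0x51 0x22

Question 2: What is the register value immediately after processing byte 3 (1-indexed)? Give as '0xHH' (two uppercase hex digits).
After byte 1 (0x5E): reg=0x6E
After byte 2 (0x1C): reg=0x59
After byte 3 (0xF1): reg=0x51

Answer: 0x51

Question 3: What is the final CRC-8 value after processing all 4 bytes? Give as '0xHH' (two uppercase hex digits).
Answer: 0x22

Derivation:
After byte 1 (0x5E): reg=0x6E
After byte 2 (0x1C): reg=0x59
After byte 3 (0xF1): reg=0x51
After byte 4 (0x85): reg=0x22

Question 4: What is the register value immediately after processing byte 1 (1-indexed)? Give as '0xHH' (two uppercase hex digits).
After byte 1 (0x5E): reg=0x6E

Answer: 0x6E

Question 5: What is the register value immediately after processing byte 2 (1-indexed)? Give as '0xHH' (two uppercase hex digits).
Answer: 0x59

Derivation:
After byte 1 (0x5E): reg=0x6E
After byte 2 (0x1C): reg=0x59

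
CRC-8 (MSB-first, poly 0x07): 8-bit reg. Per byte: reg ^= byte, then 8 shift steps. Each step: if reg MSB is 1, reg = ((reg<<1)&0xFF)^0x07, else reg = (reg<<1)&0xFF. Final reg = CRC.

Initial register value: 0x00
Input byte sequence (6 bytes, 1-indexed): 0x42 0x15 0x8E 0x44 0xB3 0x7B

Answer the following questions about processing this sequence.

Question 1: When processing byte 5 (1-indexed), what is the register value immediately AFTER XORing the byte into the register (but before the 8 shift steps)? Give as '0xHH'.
Answer: 0xDD

Derivation:
Register before byte 5: 0x6E
Byte 5: 0xB3
0x6E XOR 0xB3 = 0xDD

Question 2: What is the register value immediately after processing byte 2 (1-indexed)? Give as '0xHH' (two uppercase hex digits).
Answer: 0x1A

Derivation:
After byte 1 (0x42): reg=0xC9
After byte 2 (0x15): reg=0x1A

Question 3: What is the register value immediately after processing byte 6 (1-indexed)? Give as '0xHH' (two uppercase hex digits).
After byte 1 (0x42): reg=0xC9
After byte 2 (0x15): reg=0x1A
After byte 3 (0x8E): reg=0xE5
After byte 4 (0x44): reg=0x6E
After byte 5 (0xB3): reg=0x1D
After byte 6 (0x7B): reg=0x35

Answer: 0x35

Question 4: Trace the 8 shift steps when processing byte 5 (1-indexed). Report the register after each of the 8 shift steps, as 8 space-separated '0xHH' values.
After byte 1 (0x42): reg=0xC9
After byte 2 (0x15): reg=0x1A
After byte 3 (0x8E): reg=0xE5
After byte 4 (0x44): reg=0x6E
Register before byte 5: 0x6E
After XOR with byte 0xB3: 0xDD

Answer: 0xBD 0x7D 0xFA 0xF3 0xE1 0xC5 0x8D 0x1D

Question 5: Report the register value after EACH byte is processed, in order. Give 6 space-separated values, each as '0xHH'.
0xC9 0x1A 0xE5 0x6E 0x1D 0x35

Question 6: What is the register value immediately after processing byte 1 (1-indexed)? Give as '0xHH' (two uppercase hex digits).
After byte 1 (0x42): reg=0xC9

Answer: 0xC9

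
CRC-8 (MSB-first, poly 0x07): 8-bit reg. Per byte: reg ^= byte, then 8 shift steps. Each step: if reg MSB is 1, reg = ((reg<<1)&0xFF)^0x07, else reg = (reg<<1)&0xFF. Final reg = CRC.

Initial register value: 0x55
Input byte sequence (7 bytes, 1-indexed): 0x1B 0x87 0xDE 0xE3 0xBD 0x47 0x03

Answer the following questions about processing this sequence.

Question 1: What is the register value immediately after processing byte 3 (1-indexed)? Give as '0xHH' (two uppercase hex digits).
After byte 1 (0x1B): reg=0xED
After byte 2 (0x87): reg=0x11
After byte 3 (0xDE): reg=0x63

Answer: 0x63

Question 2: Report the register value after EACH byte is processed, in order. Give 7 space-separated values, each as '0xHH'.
0xED 0x11 0x63 0x89 0x8C 0x7F 0x73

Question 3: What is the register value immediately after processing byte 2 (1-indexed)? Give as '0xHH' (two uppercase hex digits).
Answer: 0x11

Derivation:
After byte 1 (0x1B): reg=0xED
After byte 2 (0x87): reg=0x11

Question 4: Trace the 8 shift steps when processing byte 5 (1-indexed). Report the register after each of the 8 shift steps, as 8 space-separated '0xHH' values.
Answer: 0x68 0xD0 0xA7 0x49 0x92 0x23 0x46 0x8C

Derivation:
After byte 1 (0x1B): reg=0xED
After byte 2 (0x87): reg=0x11
After byte 3 (0xDE): reg=0x63
After byte 4 (0xE3): reg=0x89
Register before byte 5: 0x89
After XOR with byte 0xBD: 0x34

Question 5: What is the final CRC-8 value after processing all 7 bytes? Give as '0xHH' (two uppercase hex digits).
After byte 1 (0x1B): reg=0xED
After byte 2 (0x87): reg=0x11
After byte 3 (0xDE): reg=0x63
After byte 4 (0xE3): reg=0x89
After byte 5 (0xBD): reg=0x8C
After byte 6 (0x47): reg=0x7F
After byte 7 (0x03): reg=0x73

Answer: 0x73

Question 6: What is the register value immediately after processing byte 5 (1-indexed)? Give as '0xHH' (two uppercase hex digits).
Answer: 0x8C

Derivation:
After byte 1 (0x1B): reg=0xED
After byte 2 (0x87): reg=0x11
After byte 3 (0xDE): reg=0x63
After byte 4 (0xE3): reg=0x89
After byte 5 (0xBD): reg=0x8C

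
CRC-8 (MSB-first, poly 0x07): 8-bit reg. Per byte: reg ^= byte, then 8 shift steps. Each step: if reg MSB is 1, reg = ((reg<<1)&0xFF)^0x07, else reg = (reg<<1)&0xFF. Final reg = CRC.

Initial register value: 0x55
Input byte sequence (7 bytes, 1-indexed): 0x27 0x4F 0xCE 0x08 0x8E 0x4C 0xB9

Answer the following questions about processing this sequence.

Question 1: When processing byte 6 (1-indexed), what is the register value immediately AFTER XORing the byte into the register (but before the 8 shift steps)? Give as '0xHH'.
Answer: 0xF5

Derivation:
Register before byte 6: 0xB9
Byte 6: 0x4C
0xB9 XOR 0x4C = 0xF5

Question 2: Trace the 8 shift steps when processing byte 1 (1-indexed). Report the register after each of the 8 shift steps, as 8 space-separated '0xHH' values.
Answer: 0xE4 0xCF 0x99 0x35 0x6A 0xD4 0xAF 0x59

Derivation:
Register before byte 1: 0x55
After XOR with byte 0x27: 0x72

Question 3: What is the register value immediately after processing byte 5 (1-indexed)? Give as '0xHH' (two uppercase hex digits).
Answer: 0xB9

Derivation:
After byte 1 (0x27): reg=0x59
After byte 2 (0x4F): reg=0x62
After byte 3 (0xCE): reg=0x4D
After byte 4 (0x08): reg=0xDC
After byte 5 (0x8E): reg=0xB9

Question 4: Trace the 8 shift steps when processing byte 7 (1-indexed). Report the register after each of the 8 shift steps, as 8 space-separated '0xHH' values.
After byte 1 (0x27): reg=0x59
After byte 2 (0x4F): reg=0x62
After byte 3 (0xCE): reg=0x4D
After byte 4 (0x08): reg=0xDC
After byte 5 (0x8E): reg=0xB9
After byte 6 (0x4C): reg=0xC5
Register before byte 7: 0xC5
After XOR with byte 0xB9: 0x7C

Answer: 0xF8 0xF7 0xE9 0xD5 0xAD 0x5D 0xBA 0x73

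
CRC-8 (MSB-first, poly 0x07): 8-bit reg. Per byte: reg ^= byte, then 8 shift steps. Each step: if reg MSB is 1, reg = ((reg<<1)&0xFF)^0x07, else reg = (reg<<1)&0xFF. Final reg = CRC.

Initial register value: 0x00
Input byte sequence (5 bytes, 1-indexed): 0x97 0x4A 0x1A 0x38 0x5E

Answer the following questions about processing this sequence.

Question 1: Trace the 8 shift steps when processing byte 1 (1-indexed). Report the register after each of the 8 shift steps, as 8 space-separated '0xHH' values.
Answer: 0x29 0x52 0xA4 0x4F 0x9E 0x3B 0x76 0xEC

Derivation:
Register before byte 1: 0x00
After XOR with byte 0x97: 0x97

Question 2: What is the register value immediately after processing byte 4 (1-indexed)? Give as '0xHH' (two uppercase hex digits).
After byte 1 (0x97): reg=0xEC
After byte 2 (0x4A): reg=0x7B
After byte 3 (0x1A): reg=0x20
After byte 4 (0x38): reg=0x48

Answer: 0x48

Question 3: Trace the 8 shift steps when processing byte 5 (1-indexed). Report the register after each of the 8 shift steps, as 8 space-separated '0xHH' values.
After byte 1 (0x97): reg=0xEC
After byte 2 (0x4A): reg=0x7B
After byte 3 (0x1A): reg=0x20
After byte 4 (0x38): reg=0x48
Register before byte 5: 0x48
After XOR with byte 0x5E: 0x16

Answer: 0x2C 0x58 0xB0 0x67 0xCE 0x9B 0x31 0x62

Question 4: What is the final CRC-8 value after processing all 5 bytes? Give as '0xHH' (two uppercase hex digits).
Answer: 0x62

Derivation:
After byte 1 (0x97): reg=0xEC
After byte 2 (0x4A): reg=0x7B
After byte 3 (0x1A): reg=0x20
After byte 4 (0x38): reg=0x48
After byte 5 (0x5E): reg=0x62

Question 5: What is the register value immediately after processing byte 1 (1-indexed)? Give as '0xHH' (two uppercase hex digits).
After byte 1 (0x97): reg=0xEC

Answer: 0xEC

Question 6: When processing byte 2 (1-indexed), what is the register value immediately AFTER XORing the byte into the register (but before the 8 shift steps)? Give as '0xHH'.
Answer: 0xA6

Derivation:
Register before byte 2: 0xEC
Byte 2: 0x4A
0xEC XOR 0x4A = 0xA6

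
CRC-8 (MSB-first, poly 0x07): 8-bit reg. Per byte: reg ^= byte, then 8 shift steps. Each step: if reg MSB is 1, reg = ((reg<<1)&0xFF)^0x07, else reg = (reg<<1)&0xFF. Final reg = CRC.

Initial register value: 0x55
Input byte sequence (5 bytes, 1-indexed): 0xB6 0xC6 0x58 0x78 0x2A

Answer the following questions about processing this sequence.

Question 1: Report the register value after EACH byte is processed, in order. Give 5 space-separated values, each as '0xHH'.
0xA7 0x20 0x6F 0x65 0xEA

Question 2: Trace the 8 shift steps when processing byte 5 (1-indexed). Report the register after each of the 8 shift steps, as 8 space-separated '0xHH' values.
After byte 1 (0xB6): reg=0xA7
After byte 2 (0xC6): reg=0x20
After byte 3 (0x58): reg=0x6F
After byte 4 (0x78): reg=0x65
Register before byte 5: 0x65
After XOR with byte 0x2A: 0x4F

Answer: 0x9E 0x3B 0x76 0xEC 0xDF 0xB9 0x75 0xEA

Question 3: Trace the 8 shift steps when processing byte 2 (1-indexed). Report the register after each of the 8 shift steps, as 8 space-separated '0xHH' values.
After byte 1 (0xB6): reg=0xA7
Register before byte 2: 0xA7
After XOR with byte 0xC6: 0x61

Answer: 0xC2 0x83 0x01 0x02 0x04 0x08 0x10 0x20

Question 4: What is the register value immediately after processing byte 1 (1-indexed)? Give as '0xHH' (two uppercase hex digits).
Answer: 0xA7

Derivation:
After byte 1 (0xB6): reg=0xA7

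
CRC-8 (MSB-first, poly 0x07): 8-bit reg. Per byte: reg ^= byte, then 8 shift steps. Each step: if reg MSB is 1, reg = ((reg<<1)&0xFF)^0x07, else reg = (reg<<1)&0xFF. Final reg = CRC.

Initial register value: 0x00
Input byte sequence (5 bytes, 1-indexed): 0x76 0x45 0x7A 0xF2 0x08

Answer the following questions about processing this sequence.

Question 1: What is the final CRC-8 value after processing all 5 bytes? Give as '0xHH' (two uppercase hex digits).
After byte 1 (0x76): reg=0x45
After byte 2 (0x45): reg=0x00
After byte 3 (0x7A): reg=0x61
After byte 4 (0xF2): reg=0xF0
After byte 5 (0x08): reg=0xE6

Answer: 0xE6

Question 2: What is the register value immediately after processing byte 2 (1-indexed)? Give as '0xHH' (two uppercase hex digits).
After byte 1 (0x76): reg=0x45
After byte 2 (0x45): reg=0x00

Answer: 0x00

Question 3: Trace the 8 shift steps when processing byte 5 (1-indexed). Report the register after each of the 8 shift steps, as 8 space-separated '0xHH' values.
After byte 1 (0x76): reg=0x45
After byte 2 (0x45): reg=0x00
After byte 3 (0x7A): reg=0x61
After byte 4 (0xF2): reg=0xF0
Register before byte 5: 0xF0
After XOR with byte 0x08: 0xF8

Answer: 0xF7 0xE9 0xD5 0xAD 0x5D 0xBA 0x73 0xE6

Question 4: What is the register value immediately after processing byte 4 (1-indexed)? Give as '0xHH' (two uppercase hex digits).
Answer: 0xF0

Derivation:
After byte 1 (0x76): reg=0x45
After byte 2 (0x45): reg=0x00
After byte 3 (0x7A): reg=0x61
After byte 4 (0xF2): reg=0xF0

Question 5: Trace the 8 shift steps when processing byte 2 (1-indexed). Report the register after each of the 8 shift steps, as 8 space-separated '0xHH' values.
After byte 1 (0x76): reg=0x45
Register before byte 2: 0x45
After XOR with byte 0x45: 0x00

Answer: 0x00 0x00 0x00 0x00 0x00 0x00 0x00 0x00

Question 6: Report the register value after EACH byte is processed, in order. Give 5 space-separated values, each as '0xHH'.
0x45 0x00 0x61 0xF0 0xE6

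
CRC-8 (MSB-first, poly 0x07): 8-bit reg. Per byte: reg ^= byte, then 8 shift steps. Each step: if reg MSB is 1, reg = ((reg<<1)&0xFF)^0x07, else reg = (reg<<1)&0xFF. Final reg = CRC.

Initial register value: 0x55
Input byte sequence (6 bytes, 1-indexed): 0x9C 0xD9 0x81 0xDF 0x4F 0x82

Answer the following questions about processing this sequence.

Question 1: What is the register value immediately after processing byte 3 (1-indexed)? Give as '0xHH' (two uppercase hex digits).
Answer: 0x3E

Derivation:
After byte 1 (0x9C): reg=0x71
After byte 2 (0xD9): reg=0x51
After byte 3 (0x81): reg=0x3E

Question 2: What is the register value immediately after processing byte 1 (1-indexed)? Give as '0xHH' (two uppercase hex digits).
Answer: 0x71

Derivation:
After byte 1 (0x9C): reg=0x71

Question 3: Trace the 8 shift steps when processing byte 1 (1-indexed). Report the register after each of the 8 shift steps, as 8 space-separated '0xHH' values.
Answer: 0x95 0x2D 0x5A 0xB4 0x6F 0xDE 0xBB 0x71

Derivation:
Register before byte 1: 0x55
After XOR with byte 0x9C: 0xC9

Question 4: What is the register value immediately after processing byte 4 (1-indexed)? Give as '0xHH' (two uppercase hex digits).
After byte 1 (0x9C): reg=0x71
After byte 2 (0xD9): reg=0x51
After byte 3 (0x81): reg=0x3E
After byte 4 (0xDF): reg=0xA9

Answer: 0xA9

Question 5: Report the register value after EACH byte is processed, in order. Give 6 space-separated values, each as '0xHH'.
0x71 0x51 0x3E 0xA9 0xBC 0xBA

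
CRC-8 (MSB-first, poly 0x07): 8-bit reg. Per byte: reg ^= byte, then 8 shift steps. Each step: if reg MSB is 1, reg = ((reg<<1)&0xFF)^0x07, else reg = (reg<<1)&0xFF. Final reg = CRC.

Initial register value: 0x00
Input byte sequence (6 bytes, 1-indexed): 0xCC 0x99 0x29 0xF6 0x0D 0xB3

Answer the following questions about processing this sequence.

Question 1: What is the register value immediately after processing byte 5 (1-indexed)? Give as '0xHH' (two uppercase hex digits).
After byte 1 (0xCC): reg=0x6A
After byte 2 (0x99): reg=0xD7
After byte 3 (0x29): reg=0xF4
After byte 4 (0xF6): reg=0x0E
After byte 5 (0x0D): reg=0x09

Answer: 0x09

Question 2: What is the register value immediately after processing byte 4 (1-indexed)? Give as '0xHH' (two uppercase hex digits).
Answer: 0x0E

Derivation:
After byte 1 (0xCC): reg=0x6A
After byte 2 (0x99): reg=0xD7
After byte 3 (0x29): reg=0xF4
After byte 4 (0xF6): reg=0x0E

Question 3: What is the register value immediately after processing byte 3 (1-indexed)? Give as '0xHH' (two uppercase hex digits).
After byte 1 (0xCC): reg=0x6A
After byte 2 (0x99): reg=0xD7
After byte 3 (0x29): reg=0xF4

Answer: 0xF4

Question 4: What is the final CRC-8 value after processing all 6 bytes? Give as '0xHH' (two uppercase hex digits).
After byte 1 (0xCC): reg=0x6A
After byte 2 (0x99): reg=0xD7
After byte 3 (0x29): reg=0xF4
After byte 4 (0xF6): reg=0x0E
After byte 5 (0x0D): reg=0x09
After byte 6 (0xB3): reg=0x2F

Answer: 0x2F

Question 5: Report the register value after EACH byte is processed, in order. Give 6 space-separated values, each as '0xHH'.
0x6A 0xD7 0xF4 0x0E 0x09 0x2F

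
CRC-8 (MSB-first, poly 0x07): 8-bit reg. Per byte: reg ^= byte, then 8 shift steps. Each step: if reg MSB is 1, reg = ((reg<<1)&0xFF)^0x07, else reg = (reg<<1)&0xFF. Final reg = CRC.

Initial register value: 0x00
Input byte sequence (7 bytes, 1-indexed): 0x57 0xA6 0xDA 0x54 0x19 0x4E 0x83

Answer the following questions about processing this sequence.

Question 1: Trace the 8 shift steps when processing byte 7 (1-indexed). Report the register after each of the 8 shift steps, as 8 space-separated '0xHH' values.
After byte 1 (0x57): reg=0xA2
After byte 2 (0xA6): reg=0x1C
After byte 3 (0xDA): reg=0x5C
After byte 4 (0x54): reg=0x38
After byte 5 (0x19): reg=0xE7
After byte 6 (0x4E): reg=0x56
Register before byte 7: 0x56
After XOR with byte 0x83: 0xD5

Answer: 0xAD 0x5D 0xBA 0x73 0xE6 0xCB 0x91 0x25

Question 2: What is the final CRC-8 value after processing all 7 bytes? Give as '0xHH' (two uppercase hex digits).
Answer: 0x25

Derivation:
After byte 1 (0x57): reg=0xA2
After byte 2 (0xA6): reg=0x1C
After byte 3 (0xDA): reg=0x5C
After byte 4 (0x54): reg=0x38
After byte 5 (0x19): reg=0xE7
After byte 6 (0x4E): reg=0x56
After byte 7 (0x83): reg=0x25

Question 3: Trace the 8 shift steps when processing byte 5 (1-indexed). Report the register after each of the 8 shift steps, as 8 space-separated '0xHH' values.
After byte 1 (0x57): reg=0xA2
After byte 2 (0xA6): reg=0x1C
After byte 3 (0xDA): reg=0x5C
After byte 4 (0x54): reg=0x38
Register before byte 5: 0x38
After XOR with byte 0x19: 0x21

Answer: 0x42 0x84 0x0F 0x1E 0x3C 0x78 0xF0 0xE7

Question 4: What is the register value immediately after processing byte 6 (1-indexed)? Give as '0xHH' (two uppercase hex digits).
After byte 1 (0x57): reg=0xA2
After byte 2 (0xA6): reg=0x1C
After byte 3 (0xDA): reg=0x5C
After byte 4 (0x54): reg=0x38
After byte 5 (0x19): reg=0xE7
After byte 6 (0x4E): reg=0x56

Answer: 0x56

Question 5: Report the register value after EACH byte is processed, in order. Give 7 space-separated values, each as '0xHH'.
0xA2 0x1C 0x5C 0x38 0xE7 0x56 0x25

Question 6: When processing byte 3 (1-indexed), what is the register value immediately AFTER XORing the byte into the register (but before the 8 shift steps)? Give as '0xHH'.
Register before byte 3: 0x1C
Byte 3: 0xDA
0x1C XOR 0xDA = 0xC6

Answer: 0xC6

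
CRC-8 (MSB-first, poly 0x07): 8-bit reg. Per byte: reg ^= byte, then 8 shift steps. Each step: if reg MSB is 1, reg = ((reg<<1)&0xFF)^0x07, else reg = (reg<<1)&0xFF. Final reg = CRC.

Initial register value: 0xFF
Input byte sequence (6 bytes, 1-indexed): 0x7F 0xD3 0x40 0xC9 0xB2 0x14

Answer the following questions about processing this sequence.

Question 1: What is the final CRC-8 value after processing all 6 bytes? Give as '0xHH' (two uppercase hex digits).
After byte 1 (0x7F): reg=0x89
After byte 2 (0xD3): reg=0x81
After byte 3 (0x40): reg=0x49
After byte 4 (0xC9): reg=0x89
After byte 5 (0xB2): reg=0xA1
After byte 6 (0x14): reg=0x02

Answer: 0x02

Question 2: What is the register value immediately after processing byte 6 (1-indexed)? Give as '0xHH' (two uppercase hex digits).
Answer: 0x02

Derivation:
After byte 1 (0x7F): reg=0x89
After byte 2 (0xD3): reg=0x81
After byte 3 (0x40): reg=0x49
After byte 4 (0xC9): reg=0x89
After byte 5 (0xB2): reg=0xA1
After byte 6 (0x14): reg=0x02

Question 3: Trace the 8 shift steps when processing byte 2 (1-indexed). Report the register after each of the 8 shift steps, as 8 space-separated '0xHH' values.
After byte 1 (0x7F): reg=0x89
Register before byte 2: 0x89
After XOR with byte 0xD3: 0x5A

Answer: 0xB4 0x6F 0xDE 0xBB 0x71 0xE2 0xC3 0x81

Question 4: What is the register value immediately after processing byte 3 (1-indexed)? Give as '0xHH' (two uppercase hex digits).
Answer: 0x49

Derivation:
After byte 1 (0x7F): reg=0x89
After byte 2 (0xD3): reg=0x81
After byte 3 (0x40): reg=0x49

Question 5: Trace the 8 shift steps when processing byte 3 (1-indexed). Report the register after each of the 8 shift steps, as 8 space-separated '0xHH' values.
Answer: 0x85 0x0D 0x1A 0x34 0x68 0xD0 0xA7 0x49

Derivation:
After byte 1 (0x7F): reg=0x89
After byte 2 (0xD3): reg=0x81
Register before byte 3: 0x81
After XOR with byte 0x40: 0xC1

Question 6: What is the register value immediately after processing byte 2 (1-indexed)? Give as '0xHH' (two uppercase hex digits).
Answer: 0x81

Derivation:
After byte 1 (0x7F): reg=0x89
After byte 2 (0xD3): reg=0x81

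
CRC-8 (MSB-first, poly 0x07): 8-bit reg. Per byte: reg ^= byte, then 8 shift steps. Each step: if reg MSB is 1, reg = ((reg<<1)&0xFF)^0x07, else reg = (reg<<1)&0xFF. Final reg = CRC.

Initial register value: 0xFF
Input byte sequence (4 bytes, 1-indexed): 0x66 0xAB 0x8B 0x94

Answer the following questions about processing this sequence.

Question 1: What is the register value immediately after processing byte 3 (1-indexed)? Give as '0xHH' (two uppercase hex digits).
Answer: 0xA4

Derivation:
After byte 1 (0x66): reg=0xC6
After byte 2 (0xAB): reg=0x04
After byte 3 (0x8B): reg=0xA4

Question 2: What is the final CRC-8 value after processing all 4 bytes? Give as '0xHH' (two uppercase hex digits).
Answer: 0x90

Derivation:
After byte 1 (0x66): reg=0xC6
After byte 2 (0xAB): reg=0x04
After byte 3 (0x8B): reg=0xA4
After byte 4 (0x94): reg=0x90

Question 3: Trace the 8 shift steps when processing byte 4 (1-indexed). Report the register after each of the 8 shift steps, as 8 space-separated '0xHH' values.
Answer: 0x60 0xC0 0x87 0x09 0x12 0x24 0x48 0x90

Derivation:
After byte 1 (0x66): reg=0xC6
After byte 2 (0xAB): reg=0x04
After byte 3 (0x8B): reg=0xA4
Register before byte 4: 0xA4
After XOR with byte 0x94: 0x30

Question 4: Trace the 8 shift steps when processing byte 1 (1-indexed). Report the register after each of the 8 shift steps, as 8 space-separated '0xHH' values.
Register before byte 1: 0xFF
After XOR with byte 0x66: 0x99

Answer: 0x35 0x6A 0xD4 0xAF 0x59 0xB2 0x63 0xC6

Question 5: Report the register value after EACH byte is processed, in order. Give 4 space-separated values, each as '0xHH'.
0xC6 0x04 0xA4 0x90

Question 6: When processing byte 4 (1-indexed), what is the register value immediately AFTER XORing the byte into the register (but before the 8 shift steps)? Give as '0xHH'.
Register before byte 4: 0xA4
Byte 4: 0x94
0xA4 XOR 0x94 = 0x30

Answer: 0x30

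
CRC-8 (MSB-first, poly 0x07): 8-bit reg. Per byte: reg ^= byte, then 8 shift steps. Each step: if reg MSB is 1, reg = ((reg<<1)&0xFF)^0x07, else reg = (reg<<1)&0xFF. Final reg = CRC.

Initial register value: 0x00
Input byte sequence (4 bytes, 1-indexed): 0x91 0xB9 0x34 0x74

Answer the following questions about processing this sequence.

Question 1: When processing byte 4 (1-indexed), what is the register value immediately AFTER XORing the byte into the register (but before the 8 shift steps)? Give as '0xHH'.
Register before byte 4: 0xBC
Byte 4: 0x74
0xBC XOR 0x74 = 0xC8

Answer: 0xC8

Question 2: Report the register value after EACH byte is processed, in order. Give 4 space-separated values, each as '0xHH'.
0xFE 0xD2 0xBC 0x76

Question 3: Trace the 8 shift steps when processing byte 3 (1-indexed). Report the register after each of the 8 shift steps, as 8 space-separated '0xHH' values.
After byte 1 (0x91): reg=0xFE
After byte 2 (0xB9): reg=0xD2
Register before byte 3: 0xD2
After XOR with byte 0x34: 0xE6

Answer: 0xCB 0x91 0x25 0x4A 0x94 0x2F 0x5E 0xBC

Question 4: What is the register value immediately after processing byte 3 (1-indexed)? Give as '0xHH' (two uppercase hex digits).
After byte 1 (0x91): reg=0xFE
After byte 2 (0xB9): reg=0xD2
After byte 3 (0x34): reg=0xBC

Answer: 0xBC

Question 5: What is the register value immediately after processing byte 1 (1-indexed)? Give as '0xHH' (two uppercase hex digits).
After byte 1 (0x91): reg=0xFE

Answer: 0xFE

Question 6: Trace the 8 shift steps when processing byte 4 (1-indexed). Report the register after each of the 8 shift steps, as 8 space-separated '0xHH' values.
After byte 1 (0x91): reg=0xFE
After byte 2 (0xB9): reg=0xD2
After byte 3 (0x34): reg=0xBC
Register before byte 4: 0xBC
After XOR with byte 0x74: 0xC8

Answer: 0x97 0x29 0x52 0xA4 0x4F 0x9E 0x3B 0x76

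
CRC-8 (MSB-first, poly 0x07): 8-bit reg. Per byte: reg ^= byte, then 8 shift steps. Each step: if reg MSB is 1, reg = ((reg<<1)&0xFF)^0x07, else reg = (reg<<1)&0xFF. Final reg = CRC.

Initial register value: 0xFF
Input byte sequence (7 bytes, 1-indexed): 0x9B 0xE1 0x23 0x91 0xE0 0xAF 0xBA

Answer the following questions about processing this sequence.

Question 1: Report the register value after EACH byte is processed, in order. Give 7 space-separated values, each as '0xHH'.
0x3B 0x08 0xD1 0xC7 0xF5 0x81 0xA1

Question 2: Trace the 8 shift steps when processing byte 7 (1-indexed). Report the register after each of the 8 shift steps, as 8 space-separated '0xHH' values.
Answer: 0x76 0xEC 0xDF 0xB9 0x75 0xEA 0xD3 0xA1

Derivation:
After byte 1 (0x9B): reg=0x3B
After byte 2 (0xE1): reg=0x08
After byte 3 (0x23): reg=0xD1
After byte 4 (0x91): reg=0xC7
After byte 5 (0xE0): reg=0xF5
After byte 6 (0xAF): reg=0x81
Register before byte 7: 0x81
After XOR with byte 0xBA: 0x3B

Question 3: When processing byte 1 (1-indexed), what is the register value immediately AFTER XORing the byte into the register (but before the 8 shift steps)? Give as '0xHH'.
Answer: 0x64

Derivation:
Register before byte 1: 0xFF
Byte 1: 0x9B
0xFF XOR 0x9B = 0x64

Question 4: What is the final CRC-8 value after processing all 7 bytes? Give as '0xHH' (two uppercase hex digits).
After byte 1 (0x9B): reg=0x3B
After byte 2 (0xE1): reg=0x08
After byte 3 (0x23): reg=0xD1
After byte 4 (0x91): reg=0xC7
After byte 5 (0xE0): reg=0xF5
After byte 6 (0xAF): reg=0x81
After byte 7 (0xBA): reg=0xA1

Answer: 0xA1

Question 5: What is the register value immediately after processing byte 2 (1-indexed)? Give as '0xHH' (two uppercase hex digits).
Answer: 0x08

Derivation:
After byte 1 (0x9B): reg=0x3B
After byte 2 (0xE1): reg=0x08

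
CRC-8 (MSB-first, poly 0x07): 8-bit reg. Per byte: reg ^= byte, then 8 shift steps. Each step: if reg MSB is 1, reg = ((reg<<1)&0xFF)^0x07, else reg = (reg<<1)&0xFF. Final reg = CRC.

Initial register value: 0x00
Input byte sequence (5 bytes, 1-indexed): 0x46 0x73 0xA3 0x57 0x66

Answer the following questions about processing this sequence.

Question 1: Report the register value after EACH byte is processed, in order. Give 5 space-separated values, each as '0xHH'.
0xD5 0x7B 0x06 0xB0 0x2C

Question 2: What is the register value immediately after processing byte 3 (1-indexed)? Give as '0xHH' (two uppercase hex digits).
After byte 1 (0x46): reg=0xD5
After byte 2 (0x73): reg=0x7B
After byte 3 (0xA3): reg=0x06

Answer: 0x06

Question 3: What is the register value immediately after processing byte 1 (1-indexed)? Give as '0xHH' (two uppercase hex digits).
After byte 1 (0x46): reg=0xD5

Answer: 0xD5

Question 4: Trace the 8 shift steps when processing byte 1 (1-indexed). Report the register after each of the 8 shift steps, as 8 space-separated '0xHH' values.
Register before byte 1: 0x00
After XOR with byte 0x46: 0x46

Answer: 0x8C 0x1F 0x3E 0x7C 0xF8 0xF7 0xE9 0xD5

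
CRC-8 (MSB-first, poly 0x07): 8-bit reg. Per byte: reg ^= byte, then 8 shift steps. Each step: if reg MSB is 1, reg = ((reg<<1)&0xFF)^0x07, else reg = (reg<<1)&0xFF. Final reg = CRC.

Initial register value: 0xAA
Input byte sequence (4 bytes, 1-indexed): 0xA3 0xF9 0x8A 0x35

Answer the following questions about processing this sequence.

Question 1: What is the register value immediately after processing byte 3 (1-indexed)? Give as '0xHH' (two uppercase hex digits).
Answer: 0x2C

Derivation:
After byte 1 (0xA3): reg=0x3F
After byte 2 (0xF9): reg=0x5C
After byte 3 (0x8A): reg=0x2C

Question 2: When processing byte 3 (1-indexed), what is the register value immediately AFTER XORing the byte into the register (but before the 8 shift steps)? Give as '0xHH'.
Answer: 0xD6

Derivation:
Register before byte 3: 0x5C
Byte 3: 0x8A
0x5C XOR 0x8A = 0xD6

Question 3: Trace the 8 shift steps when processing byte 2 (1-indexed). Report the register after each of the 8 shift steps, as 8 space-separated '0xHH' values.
Answer: 0x8B 0x11 0x22 0x44 0x88 0x17 0x2E 0x5C

Derivation:
After byte 1 (0xA3): reg=0x3F
Register before byte 2: 0x3F
After XOR with byte 0xF9: 0xC6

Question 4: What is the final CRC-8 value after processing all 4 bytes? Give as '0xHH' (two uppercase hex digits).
After byte 1 (0xA3): reg=0x3F
After byte 2 (0xF9): reg=0x5C
After byte 3 (0x8A): reg=0x2C
After byte 4 (0x35): reg=0x4F

Answer: 0x4F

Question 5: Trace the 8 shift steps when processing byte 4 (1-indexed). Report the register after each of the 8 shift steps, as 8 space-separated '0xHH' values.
After byte 1 (0xA3): reg=0x3F
After byte 2 (0xF9): reg=0x5C
After byte 3 (0x8A): reg=0x2C
Register before byte 4: 0x2C
After XOR with byte 0x35: 0x19

Answer: 0x32 0x64 0xC8 0x97 0x29 0x52 0xA4 0x4F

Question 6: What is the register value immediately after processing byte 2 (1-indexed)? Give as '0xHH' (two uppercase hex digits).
Answer: 0x5C

Derivation:
After byte 1 (0xA3): reg=0x3F
After byte 2 (0xF9): reg=0x5C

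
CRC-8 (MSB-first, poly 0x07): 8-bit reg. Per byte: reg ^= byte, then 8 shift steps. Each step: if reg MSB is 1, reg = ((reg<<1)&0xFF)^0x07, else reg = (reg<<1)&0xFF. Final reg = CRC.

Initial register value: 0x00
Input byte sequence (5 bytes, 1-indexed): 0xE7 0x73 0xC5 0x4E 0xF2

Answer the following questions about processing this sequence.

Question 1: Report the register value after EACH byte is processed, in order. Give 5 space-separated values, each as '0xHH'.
0xBB 0x76 0x10 0x9D 0x0A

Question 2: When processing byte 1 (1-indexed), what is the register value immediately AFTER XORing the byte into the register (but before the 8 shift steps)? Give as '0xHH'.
Answer: 0xE7

Derivation:
Register before byte 1: 0x00
Byte 1: 0xE7
0x00 XOR 0xE7 = 0xE7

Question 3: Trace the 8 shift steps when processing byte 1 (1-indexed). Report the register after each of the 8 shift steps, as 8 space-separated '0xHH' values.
Answer: 0xC9 0x95 0x2D 0x5A 0xB4 0x6F 0xDE 0xBB

Derivation:
Register before byte 1: 0x00
After XOR with byte 0xE7: 0xE7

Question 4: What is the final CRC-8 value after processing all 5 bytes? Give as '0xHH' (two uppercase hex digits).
After byte 1 (0xE7): reg=0xBB
After byte 2 (0x73): reg=0x76
After byte 3 (0xC5): reg=0x10
After byte 4 (0x4E): reg=0x9D
After byte 5 (0xF2): reg=0x0A

Answer: 0x0A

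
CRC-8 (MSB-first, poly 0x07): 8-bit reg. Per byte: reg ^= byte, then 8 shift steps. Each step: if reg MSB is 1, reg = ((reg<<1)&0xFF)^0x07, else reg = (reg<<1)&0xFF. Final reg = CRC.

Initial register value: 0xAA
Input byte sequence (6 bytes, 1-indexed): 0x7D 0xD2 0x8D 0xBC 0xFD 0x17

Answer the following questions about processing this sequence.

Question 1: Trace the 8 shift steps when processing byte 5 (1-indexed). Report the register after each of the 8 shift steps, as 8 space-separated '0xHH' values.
Answer: 0x95 0x2D 0x5A 0xB4 0x6F 0xDE 0xBB 0x71

Derivation:
After byte 1 (0x7D): reg=0x2B
After byte 2 (0xD2): reg=0xE1
After byte 3 (0x8D): reg=0x03
After byte 4 (0xBC): reg=0x34
Register before byte 5: 0x34
After XOR with byte 0xFD: 0xC9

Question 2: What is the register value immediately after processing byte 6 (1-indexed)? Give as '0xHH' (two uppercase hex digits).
After byte 1 (0x7D): reg=0x2B
After byte 2 (0xD2): reg=0xE1
After byte 3 (0x8D): reg=0x03
After byte 4 (0xBC): reg=0x34
After byte 5 (0xFD): reg=0x71
After byte 6 (0x17): reg=0x35

Answer: 0x35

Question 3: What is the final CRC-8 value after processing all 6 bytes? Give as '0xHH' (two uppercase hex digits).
After byte 1 (0x7D): reg=0x2B
After byte 2 (0xD2): reg=0xE1
After byte 3 (0x8D): reg=0x03
After byte 4 (0xBC): reg=0x34
After byte 5 (0xFD): reg=0x71
After byte 6 (0x17): reg=0x35

Answer: 0x35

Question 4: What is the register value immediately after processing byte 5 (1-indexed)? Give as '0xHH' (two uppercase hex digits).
After byte 1 (0x7D): reg=0x2B
After byte 2 (0xD2): reg=0xE1
After byte 3 (0x8D): reg=0x03
After byte 4 (0xBC): reg=0x34
After byte 5 (0xFD): reg=0x71

Answer: 0x71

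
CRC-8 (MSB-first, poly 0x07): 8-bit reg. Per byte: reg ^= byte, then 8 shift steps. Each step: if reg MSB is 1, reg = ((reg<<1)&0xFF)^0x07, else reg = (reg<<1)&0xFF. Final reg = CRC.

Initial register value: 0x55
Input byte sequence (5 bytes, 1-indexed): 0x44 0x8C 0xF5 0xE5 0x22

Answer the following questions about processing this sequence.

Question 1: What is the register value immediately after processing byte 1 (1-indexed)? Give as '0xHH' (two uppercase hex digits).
Answer: 0x77

Derivation:
After byte 1 (0x44): reg=0x77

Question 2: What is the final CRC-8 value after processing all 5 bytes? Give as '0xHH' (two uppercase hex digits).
After byte 1 (0x44): reg=0x77
After byte 2 (0x8C): reg=0xEF
After byte 3 (0xF5): reg=0x46
After byte 4 (0xE5): reg=0x60
After byte 5 (0x22): reg=0xC9

Answer: 0xC9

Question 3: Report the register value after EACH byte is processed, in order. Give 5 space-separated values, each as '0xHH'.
0x77 0xEF 0x46 0x60 0xC9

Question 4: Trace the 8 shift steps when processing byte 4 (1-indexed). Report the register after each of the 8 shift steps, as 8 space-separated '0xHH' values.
After byte 1 (0x44): reg=0x77
After byte 2 (0x8C): reg=0xEF
After byte 3 (0xF5): reg=0x46
Register before byte 4: 0x46
After XOR with byte 0xE5: 0xA3

Answer: 0x41 0x82 0x03 0x06 0x0C 0x18 0x30 0x60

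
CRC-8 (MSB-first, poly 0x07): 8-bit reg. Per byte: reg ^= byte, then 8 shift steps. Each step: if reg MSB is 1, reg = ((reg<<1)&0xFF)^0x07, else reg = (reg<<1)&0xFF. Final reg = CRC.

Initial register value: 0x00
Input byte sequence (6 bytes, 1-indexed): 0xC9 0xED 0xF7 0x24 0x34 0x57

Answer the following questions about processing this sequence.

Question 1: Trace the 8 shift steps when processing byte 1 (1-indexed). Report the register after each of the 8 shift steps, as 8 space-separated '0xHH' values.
Register before byte 1: 0x00
After XOR with byte 0xC9: 0xC9

Answer: 0x95 0x2D 0x5A 0xB4 0x6F 0xDE 0xBB 0x71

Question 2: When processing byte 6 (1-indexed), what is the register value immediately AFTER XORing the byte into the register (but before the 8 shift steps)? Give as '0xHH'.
Register before byte 6: 0xB2
Byte 6: 0x57
0xB2 XOR 0x57 = 0xE5

Answer: 0xE5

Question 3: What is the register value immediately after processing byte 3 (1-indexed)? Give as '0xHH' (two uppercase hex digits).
After byte 1 (0xC9): reg=0x71
After byte 2 (0xED): reg=0xDD
After byte 3 (0xF7): reg=0xD6

Answer: 0xD6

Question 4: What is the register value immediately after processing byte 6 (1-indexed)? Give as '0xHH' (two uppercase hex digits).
Answer: 0xB5

Derivation:
After byte 1 (0xC9): reg=0x71
After byte 2 (0xED): reg=0xDD
After byte 3 (0xF7): reg=0xD6
After byte 4 (0x24): reg=0xD0
After byte 5 (0x34): reg=0xB2
After byte 6 (0x57): reg=0xB5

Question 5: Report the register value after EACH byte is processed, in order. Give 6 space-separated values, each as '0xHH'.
0x71 0xDD 0xD6 0xD0 0xB2 0xB5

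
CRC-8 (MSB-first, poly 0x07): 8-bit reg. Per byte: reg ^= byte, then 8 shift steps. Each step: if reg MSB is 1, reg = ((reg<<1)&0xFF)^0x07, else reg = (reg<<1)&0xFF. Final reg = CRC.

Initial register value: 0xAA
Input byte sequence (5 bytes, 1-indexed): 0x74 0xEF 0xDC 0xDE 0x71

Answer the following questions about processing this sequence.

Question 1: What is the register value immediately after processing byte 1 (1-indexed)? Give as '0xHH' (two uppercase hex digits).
After byte 1 (0x74): reg=0x14

Answer: 0x14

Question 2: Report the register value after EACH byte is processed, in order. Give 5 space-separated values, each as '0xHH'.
0x14 0xEF 0x99 0xD2 0x60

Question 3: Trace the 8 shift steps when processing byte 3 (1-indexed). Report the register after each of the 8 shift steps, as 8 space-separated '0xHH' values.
After byte 1 (0x74): reg=0x14
After byte 2 (0xEF): reg=0xEF
Register before byte 3: 0xEF
After XOR with byte 0xDC: 0x33

Answer: 0x66 0xCC 0x9F 0x39 0x72 0xE4 0xCF 0x99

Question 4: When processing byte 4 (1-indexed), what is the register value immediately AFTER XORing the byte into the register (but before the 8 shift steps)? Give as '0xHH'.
Register before byte 4: 0x99
Byte 4: 0xDE
0x99 XOR 0xDE = 0x47

Answer: 0x47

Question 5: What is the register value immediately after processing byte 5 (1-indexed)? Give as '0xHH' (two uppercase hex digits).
After byte 1 (0x74): reg=0x14
After byte 2 (0xEF): reg=0xEF
After byte 3 (0xDC): reg=0x99
After byte 4 (0xDE): reg=0xD2
After byte 5 (0x71): reg=0x60

Answer: 0x60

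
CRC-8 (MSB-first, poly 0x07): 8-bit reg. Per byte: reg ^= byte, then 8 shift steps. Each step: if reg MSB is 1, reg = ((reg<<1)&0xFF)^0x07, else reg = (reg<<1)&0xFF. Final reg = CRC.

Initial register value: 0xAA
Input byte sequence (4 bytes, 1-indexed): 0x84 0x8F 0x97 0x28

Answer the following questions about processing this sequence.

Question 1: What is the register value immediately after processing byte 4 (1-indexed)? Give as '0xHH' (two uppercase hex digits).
After byte 1 (0x84): reg=0xCA
After byte 2 (0x8F): reg=0xDC
After byte 3 (0x97): reg=0xF6
After byte 4 (0x28): reg=0x14

Answer: 0x14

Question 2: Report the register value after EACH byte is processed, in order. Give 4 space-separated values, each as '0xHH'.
0xCA 0xDC 0xF6 0x14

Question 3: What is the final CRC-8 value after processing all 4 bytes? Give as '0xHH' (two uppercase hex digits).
Answer: 0x14

Derivation:
After byte 1 (0x84): reg=0xCA
After byte 2 (0x8F): reg=0xDC
After byte 3 (0x97): reg=0xF6
After byte 4 (0x28): reg=0x14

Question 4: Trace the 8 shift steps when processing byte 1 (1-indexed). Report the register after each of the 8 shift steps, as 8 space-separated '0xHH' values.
Answer: 0x5C 0xB8 0x77 0xEE 0xDB 0xB1 0x65 0xCA

Derivation:
Register before byte 1: 0xAA
After XOR with byte 0x84: 0x2E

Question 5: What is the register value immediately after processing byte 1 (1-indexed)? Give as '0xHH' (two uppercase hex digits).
Answer: 0xCA

Derivation:
After byte 1 (0x84): reg=0xCA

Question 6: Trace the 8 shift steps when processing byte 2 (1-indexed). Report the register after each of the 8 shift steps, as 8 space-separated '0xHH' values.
Answer: 0x8A 0x13 0x26 0x4C 0x98 0x37 0x6E 0xDC

Derivation:
After byte 1 (0x84): reg=0xCA
Register before byte 2: 0xCA
After XOR with byte 0x8F: 0x45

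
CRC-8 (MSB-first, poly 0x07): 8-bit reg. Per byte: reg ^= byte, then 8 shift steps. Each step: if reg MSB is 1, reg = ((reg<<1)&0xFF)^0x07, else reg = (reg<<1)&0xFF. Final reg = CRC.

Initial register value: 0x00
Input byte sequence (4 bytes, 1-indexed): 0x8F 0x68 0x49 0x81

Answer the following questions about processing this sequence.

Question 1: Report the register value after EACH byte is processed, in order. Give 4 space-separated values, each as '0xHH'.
0xA4 0x6A 0xE9 0x1F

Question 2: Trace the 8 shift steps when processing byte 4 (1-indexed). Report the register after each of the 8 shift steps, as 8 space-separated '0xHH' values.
After byte 1 (0x8F): reg=0xA4
After byte 2 (0x68): reg=0x6A
After byte 3 (0x49): reg=0xE9
Register before byte 4: 0xE9
After XOR with byte 0x81: 0x68

Answer: 0xD0 0xA7 0x49 0x92 0x23 0x46 0x8C 0x1F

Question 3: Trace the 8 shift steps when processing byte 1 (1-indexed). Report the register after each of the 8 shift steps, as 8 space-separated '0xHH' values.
Answer: 0x19 0x32 0x64 0xC8 0x97 0x29 0x52 0xA4

Derivation:
Register before byte 1: 0x00
After XOR with byte 0x8F: 0x8F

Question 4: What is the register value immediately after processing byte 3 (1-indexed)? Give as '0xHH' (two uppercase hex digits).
After byte 1 (0x8F): reg=0xA4
After byte 2 (0x68): reg=0x6A
After byte 3 (0x49): reg=0xE9

Answer: 0xE9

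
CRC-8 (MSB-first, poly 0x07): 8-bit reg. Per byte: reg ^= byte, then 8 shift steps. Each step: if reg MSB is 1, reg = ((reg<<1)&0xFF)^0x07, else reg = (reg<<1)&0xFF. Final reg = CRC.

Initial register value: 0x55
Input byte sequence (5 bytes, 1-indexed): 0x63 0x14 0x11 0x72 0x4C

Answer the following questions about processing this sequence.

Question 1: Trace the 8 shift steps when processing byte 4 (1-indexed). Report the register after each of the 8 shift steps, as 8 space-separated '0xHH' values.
After byte 1 (0x63): reg=0x82
After byte 2 (0x14): reg=0xEB
After byte 3 (0x11): reg=0xE8
Register before byte 4: 0xE8
After XOR with byte 0x72: 0x9A

Answer: 0x33 0x66 0xCC 0x9F 0x39 0x72 0xE4 0xCF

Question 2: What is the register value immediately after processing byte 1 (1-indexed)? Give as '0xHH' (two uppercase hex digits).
After byte 1 (0x63): reg=0x82

Answer: 0x82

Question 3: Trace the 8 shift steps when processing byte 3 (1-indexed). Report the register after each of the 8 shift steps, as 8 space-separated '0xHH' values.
After byte 1 (0x63): reg=0x82
After byte 2 (0x14): reg=0xEB
Register before byte 3: 0xEB
After XOR with byte 0x11: 0xFA

Answer: 0xF3 0xE1 0xC5 0x8D 0x1D 0x3A 0x74 0xE8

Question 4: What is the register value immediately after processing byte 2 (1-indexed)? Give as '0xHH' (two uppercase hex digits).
After byte 1 (0x63): reg=0x82
After byte 2 (0x14): reg=0xEB

Answer: 0xEB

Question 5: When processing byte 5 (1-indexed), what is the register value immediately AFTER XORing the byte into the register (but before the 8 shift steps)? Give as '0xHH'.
Answer: 0x83

Derivation:
Register before byte 5: 0xCF
Byte 5: 0x4C
0xCF XOR 0x4C = 0x83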